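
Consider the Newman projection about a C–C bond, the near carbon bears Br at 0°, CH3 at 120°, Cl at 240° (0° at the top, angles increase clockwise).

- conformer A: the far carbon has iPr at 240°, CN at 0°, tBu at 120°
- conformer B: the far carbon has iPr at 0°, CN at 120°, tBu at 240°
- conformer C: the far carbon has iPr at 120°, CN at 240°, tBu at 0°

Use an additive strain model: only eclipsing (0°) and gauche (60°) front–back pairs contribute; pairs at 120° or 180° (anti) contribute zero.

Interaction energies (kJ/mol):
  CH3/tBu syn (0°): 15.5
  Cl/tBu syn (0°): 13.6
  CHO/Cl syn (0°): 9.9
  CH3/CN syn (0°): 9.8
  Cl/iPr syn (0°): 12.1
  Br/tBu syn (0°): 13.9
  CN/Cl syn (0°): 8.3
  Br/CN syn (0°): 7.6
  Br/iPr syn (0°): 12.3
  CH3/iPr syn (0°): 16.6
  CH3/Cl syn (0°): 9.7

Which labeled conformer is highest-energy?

A (eclipsed): Br(0°)/CN(0°) eclipsed 7.6; CH3(120°)/tBu(120°) eclipsed 15.5; Cl(240°)/iPr(240°) eclipsed 12.1 → 35.2 kJ/mol.
B (eclipsed): Br(0°)/iPr(0°) eclipsed 12.3; CH3(120°)/CN(120°) eclipsed 9.8; Cl(240°)/tBu(240°) eclipsed 13.6 → 35.7 kJ/mol.
C (eclipsed): Br(0°)/tBu(0°) eclipsed 13.9; CH3(120°)/iPr(120°) eclipsed 16.6; Cl(240°)/CN(240°) eclipsed 8.3 → 38.8 kJ/mol.
C has the highest total (38.8 kJ/mol).

C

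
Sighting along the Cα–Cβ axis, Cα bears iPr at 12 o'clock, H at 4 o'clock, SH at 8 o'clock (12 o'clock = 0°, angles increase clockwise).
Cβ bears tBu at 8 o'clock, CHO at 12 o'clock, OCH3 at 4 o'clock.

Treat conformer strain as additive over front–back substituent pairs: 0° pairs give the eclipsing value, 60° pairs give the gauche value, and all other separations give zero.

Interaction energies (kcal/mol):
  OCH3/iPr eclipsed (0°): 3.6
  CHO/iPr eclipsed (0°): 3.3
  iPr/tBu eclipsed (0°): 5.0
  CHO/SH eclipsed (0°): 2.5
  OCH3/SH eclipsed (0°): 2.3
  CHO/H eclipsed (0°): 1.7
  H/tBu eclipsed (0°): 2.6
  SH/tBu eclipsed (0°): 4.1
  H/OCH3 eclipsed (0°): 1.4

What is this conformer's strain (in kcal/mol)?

This conformer (eclipsed): iPr–CHO eclipsed, H–OCH3 eclipsed, SH–tBu eclipsed; 3.3 + 1.4 + 4.1 = 8.8 kcal/mol.

8.8 kcal/mol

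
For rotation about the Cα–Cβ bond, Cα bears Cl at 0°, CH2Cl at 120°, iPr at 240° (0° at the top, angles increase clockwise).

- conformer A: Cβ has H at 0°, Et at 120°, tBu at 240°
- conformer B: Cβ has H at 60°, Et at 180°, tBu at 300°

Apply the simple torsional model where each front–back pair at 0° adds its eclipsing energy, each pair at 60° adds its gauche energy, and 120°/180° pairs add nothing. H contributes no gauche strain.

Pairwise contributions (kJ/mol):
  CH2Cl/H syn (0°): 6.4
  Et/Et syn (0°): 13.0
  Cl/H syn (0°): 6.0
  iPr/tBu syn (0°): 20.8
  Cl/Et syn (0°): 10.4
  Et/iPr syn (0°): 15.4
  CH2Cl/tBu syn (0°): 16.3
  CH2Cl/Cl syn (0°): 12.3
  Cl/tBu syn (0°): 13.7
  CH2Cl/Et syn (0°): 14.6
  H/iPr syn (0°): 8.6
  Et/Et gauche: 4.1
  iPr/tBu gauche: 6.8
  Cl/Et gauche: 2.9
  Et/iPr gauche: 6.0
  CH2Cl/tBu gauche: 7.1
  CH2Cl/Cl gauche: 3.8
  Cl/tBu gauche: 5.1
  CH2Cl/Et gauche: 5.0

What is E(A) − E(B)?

+18.5 kJ/mol

A (eclipsed): Cl(0°)/H(0°) eclipsed 6.0; CH2Cl(120°)/Et(120°) eclipsed 14.6; iPr(240°)/tBu(240°) eclipsed 20.8 → 41.4 kJ/mol.
B (staggered): Cl(0°)/tBu(300°) gauche 5.1; CH2Cl(120°)/Et(180°) gauche 5.0; iPr(240°)/Et(180°) gauche 6.0; iPr(240°)/tBu(300°) gauche 6.8 → 22.9 kJ/mol.
E(A) − E(B) = 41.4 − 22.9 = +18.5 kJ/mol.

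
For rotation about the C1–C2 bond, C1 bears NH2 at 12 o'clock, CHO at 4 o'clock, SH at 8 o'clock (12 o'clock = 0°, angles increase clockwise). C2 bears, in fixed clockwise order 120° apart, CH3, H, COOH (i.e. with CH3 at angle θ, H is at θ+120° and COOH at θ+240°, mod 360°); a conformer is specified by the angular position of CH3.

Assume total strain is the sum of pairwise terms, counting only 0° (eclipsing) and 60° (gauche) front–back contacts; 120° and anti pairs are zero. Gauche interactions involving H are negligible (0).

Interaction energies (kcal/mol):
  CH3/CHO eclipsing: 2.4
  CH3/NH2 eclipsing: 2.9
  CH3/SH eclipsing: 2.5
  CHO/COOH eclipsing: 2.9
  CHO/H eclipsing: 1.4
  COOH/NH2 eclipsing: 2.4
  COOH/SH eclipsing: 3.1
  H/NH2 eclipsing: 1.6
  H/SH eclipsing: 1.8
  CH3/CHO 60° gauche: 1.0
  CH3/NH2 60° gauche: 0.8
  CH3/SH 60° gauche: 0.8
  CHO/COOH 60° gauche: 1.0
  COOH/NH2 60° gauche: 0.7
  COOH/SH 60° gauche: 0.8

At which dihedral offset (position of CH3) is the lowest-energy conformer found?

60°

CH3 at 0° (eclipsed): NH2–CH3 eclipsed, CHO–H eclipsed, SH–COOH eclipsed; 2.9 + 1.4 + 3.1 = 7.4 kcal/mol.
CH3 at 60° (staggered): NH2–CH3 gauche, NH2–COOH gauche, CHO–CH3 gauche, SH–COOH gauche; 0.8 + 0.7 + 1.0 + 0.8 = 3.3 kcal/mol.
CH3 at 120° (eclipsed): NH2–COOH eclipsed, CHO–CH3 eclipsed, SH–H eclipsed; 2.4 + 2.4 + 1.8 = 6.6 kcal/mol.
CH3 at 180° (staggered): NH2–COOH gauche, CHO–CH3 gauche, CHO–COOH gauche, SH–CH3 gauche; 0.7 + 1.0 + 1.0 + 0.8 = 3.5 kcal/mol.
CH3 at 240° (eclipsed): NH2–H eclipsed, CHO–COOH eclipsed, SH–CH3 eclipsed; 1.6 + 2.9 + 2.5 = 7.0 kcal/mol.
CH3 at 300° (staggered): NH2–CH3 gauche, CHO–COOH gauche, SH–CH3 gauche, SH–COOH gauche; 0.8 + 1.0 + 0.8 + 0.8 = 3.4 kcal/mol.
The minimum (3.3 kcal/mol) occurs with CH3 at 60°.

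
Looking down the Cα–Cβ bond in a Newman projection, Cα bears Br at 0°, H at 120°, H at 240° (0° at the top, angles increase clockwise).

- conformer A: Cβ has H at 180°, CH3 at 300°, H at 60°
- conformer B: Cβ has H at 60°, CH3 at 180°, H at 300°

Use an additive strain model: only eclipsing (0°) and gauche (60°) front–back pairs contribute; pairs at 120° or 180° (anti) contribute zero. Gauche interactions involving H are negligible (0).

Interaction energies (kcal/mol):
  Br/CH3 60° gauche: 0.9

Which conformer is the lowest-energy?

B

A (staggered): Br–CH3 gauche; 0.9 = 0.9 kcal/mol.
B (staggered): no non-H gauche contacts → 0.0 kcal/mol.
B has the lowest total (0.0 kcal/mol).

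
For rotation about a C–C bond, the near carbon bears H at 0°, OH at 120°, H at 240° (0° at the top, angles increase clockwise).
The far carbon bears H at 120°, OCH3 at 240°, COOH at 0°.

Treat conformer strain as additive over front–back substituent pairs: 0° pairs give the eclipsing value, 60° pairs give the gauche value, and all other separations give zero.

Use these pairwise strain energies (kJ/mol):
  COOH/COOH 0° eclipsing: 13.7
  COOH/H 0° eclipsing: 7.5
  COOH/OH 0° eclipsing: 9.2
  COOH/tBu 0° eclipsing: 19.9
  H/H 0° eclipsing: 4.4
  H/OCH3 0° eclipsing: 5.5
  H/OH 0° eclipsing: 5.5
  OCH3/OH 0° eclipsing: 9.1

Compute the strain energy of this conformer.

18.5 kJ/mol

This conformer (eclipsed): H(0°)/COOH(0°) eclipsed 7.5; OH(120°)/H(120°) eclipsed 5.5; H(240°)/OCH3(240°) eclipsed 5.5 → 18.5 kJ/mol.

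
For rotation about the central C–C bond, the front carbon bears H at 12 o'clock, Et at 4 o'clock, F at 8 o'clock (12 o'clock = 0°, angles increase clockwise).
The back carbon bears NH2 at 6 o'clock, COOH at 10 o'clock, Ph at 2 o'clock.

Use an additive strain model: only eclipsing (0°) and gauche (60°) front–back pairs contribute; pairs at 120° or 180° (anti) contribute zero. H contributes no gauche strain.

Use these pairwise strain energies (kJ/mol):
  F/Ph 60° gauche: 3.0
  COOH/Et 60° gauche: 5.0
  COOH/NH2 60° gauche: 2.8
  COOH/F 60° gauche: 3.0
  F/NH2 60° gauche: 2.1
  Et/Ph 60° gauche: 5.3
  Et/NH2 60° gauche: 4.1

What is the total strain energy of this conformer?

14.5 kJ/mol

This conformer (staggered): Et–NH2 gauche, Et–Ph gauche, F–NH2 gauche, F–COOH gauche; 4.1 + 5.3 + 2.1 + 3.0 = 14.5 kJ/mol.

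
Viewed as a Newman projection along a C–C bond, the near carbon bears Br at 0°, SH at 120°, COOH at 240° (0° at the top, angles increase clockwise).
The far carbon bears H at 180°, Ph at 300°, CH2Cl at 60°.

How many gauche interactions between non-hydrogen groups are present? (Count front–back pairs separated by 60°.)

4

Non-H gauche pairs: Br(0°)/Ph(300°); Br(0°)/CH2Cl(60°); SH(120°)/CH2Cl(60°); COOH(240°)/Ph(300°) — 4 interactions.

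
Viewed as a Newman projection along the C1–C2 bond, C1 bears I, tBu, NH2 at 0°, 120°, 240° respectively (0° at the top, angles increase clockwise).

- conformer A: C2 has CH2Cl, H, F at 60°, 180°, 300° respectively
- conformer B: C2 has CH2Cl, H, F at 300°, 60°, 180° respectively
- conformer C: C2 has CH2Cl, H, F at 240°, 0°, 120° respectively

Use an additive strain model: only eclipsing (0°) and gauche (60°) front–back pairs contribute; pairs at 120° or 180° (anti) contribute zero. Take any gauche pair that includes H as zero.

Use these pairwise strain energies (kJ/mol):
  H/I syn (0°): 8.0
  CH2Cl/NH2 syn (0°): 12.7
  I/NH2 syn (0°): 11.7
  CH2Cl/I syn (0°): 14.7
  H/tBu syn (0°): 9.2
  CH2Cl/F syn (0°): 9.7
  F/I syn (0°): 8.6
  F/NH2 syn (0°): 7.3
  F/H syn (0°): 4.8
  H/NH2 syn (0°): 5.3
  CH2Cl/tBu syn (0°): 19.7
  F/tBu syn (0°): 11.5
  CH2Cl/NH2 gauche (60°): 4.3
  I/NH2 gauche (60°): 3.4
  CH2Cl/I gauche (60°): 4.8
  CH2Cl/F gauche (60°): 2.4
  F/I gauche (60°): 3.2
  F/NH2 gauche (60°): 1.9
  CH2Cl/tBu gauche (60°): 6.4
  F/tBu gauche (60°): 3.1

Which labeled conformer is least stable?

C

A (staggered): I(0°)/CH2Cl(60°) gauche 4.8; I(0°)/F(300°) gauche 3.2; tBu(120°)/CH2Cl(60°) gauche 6.4; NH2(240°)/F(300°) gauche 1.9 → 16.3 kJ/mol.
B (staggered): I(0°)/CH2Cl(300°) gauche 4.8; tBu(120°)/F(180°) gauche 3.1; NH2(240°)/CH2Cl(300°) gauche 4.3; NH2(240°)/F(180°) gauche 1.9 → 14.1 kJ/mol.
C (eclipsed): I(0°)/H(0°) eclipsed 8.0; tBu(120°)/F(120°) eclipsed 11.5; NH2(240°)/CH2Cl(240°) eclipsed 12.7 → 32.2 kJ/mol.
C has the highest total (32.2 kJ/mol).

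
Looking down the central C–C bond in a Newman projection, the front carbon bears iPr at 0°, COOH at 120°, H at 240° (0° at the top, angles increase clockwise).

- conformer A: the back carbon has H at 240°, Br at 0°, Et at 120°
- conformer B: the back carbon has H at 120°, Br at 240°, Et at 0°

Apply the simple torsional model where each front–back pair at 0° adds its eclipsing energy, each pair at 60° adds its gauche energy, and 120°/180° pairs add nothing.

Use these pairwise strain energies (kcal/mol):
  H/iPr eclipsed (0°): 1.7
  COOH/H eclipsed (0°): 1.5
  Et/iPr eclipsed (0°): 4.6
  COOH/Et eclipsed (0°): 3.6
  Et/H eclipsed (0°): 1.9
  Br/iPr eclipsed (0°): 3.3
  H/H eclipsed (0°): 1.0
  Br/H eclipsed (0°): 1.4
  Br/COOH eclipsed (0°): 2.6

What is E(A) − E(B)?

+0.4 kcal/mol

A is eclipsed. iPr at 0° is eclipsed with Br at 0° (3.3); COOH at 120° is eclipsed with Et at 120° (3.6); H at 240° is eclipsed with H at 240° (1.0). Total 7.9 kcal/mol.
B is eclipsed. iPr at 0° is eclipsed with Et at 0° (4.6); COOH at 120° is eclipsed with H at 120° (1.5); H at 240° is eclipsed with Br at 240° (1.4). Total 7.5 kcal/mol.
E(A) − E(B) = 7.9 − 7.5 = +0.4 kcal/mol.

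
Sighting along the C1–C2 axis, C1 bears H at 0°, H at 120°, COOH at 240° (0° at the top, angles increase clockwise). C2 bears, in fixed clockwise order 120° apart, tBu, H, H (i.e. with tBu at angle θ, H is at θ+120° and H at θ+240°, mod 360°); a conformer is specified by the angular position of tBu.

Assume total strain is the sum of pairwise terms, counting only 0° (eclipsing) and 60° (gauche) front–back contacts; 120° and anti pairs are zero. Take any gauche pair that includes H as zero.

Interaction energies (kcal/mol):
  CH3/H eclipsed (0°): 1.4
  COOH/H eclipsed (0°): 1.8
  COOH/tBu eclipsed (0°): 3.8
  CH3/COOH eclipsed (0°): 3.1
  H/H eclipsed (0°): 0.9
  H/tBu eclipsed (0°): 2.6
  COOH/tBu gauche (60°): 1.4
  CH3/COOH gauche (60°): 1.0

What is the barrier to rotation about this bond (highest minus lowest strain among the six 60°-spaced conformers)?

tBu at 0° is eclipsed. H at 0° is eclipsed with tBu at 0° (2.6); H at 120° is eclipsed with H at 120° (0.9); COOH at 240° is eclipsed with H at 240° (1.8). Total 5.3 kcal/mol.
tBu at 60° (staggered): no non-H gauche contacts → 0.0 kcal/mol.
tBu at 120° is eclipsed. H at 0° is eclipsed with H at 0° (0.9); H at 120° is eclipsed with tBu at 120° (2.6); COOH at 240° is eclipsed with H at 240° (1.8). Total 5.3 kcal/mol.
tBu at 180° is staggered. COOH at 240° is gauche with tBu at 180° (1.4). Total 1.4 kcal/mol.
tBu at 240° is eclipsed. H at 0° is eclipsed with H at 0° (0.9); H at 120° is eclipsed with H at 120° (0.9); COOH at 240° is eclipsed with tBu at 240° (3.8). Total 5.6 kcal/mol.
tBu at 300° is staggered. COOH at 240° is gauche with tBu at 300° (1.4). Total 1.4 kcal/mol.
Max at 240° (5.6 kcal/mol), min at 60° (0.0 kcal/mol); barrier = 5.6 kcal/mol.

5.6 kcal/mol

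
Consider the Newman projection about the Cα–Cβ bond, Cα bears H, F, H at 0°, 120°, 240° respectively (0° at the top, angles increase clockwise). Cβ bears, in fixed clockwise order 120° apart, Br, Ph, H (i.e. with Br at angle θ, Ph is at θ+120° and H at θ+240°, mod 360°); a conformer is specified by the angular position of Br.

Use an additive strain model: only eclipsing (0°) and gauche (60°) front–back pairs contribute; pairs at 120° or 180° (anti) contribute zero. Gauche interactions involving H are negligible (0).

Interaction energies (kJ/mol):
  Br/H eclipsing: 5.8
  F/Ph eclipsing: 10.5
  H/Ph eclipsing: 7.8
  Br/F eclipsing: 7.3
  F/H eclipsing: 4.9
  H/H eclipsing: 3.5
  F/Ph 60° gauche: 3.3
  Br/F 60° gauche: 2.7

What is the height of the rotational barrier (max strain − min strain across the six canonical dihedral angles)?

Br at 0° (eclipsed): H–Br eclipsed, F–Ph eclipsed, H–H eclipsed; 5.8 + 10.5 + 3.5 = 19.8 kJ/mol.
Br at 60° (staggered): F–Br gauche, F–Ph gauche; 2.7 + 3.3 = 6.0 kJ/mol.
Br at 120° (eclipsed): H–H eclipsed, F–Br eclipsed, H–Ph eclipsed; 3.5 + 7.3 + 7.8 = 18.6 kJ/mol.
Br at 180° (staggered): F–Br gauche; 2.7 = 2.7 kJ/mol.
Br at 240° (eclipsed): H–Ph eclipsed, F–H eclipsed, H–Br eclipsed; 7.8 + 4.9 + 5.8 = 18.5 kJ/mol.
Br at 300° (staggered): F–Ph gauche; 3.3 = 3.3 kJ/mol.
Max at 0° (19.8 kJ/mol), min at 180° (2.7 kJ/mol); barrier = 17.1 kJ/mol.

17.1 kJ/mol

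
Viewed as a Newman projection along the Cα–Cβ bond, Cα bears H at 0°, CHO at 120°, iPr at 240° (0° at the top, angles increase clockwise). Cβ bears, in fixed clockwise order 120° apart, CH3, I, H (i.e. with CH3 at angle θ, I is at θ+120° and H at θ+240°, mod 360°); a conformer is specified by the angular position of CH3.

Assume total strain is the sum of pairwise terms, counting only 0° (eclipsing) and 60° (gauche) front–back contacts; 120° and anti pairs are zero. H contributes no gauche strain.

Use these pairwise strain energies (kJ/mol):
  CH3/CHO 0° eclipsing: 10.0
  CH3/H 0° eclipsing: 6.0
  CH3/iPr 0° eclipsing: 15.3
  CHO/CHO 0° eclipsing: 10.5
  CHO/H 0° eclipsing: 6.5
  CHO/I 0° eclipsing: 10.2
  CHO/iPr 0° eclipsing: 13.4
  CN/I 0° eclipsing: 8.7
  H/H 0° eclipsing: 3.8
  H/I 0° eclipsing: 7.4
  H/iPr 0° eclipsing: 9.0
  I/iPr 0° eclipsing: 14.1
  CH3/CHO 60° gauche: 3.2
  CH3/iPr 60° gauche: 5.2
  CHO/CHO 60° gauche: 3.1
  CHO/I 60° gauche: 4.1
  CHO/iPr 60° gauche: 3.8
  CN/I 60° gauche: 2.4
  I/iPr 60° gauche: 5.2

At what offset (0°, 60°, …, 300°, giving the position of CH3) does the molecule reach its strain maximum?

CH3 at 0° (eclipsed): H(0°)/CH3(0°) eclipsed 6.0; CHO(120°)/I(120°) eclipsed 10.2; iPr(240°)/H(240°) eclipsed 9.0 → 25.2 kJ/mol.
CH3 at 60° (staggered): CHO(120°)/CH3(60°) gauche 3.2; CHO(120°)/I(180°) gauche 4.1; iPr(240°)/I(180°) gauche 5.2 → 12.5 kJ/mol.
CH3 at 120° (eclipsed): H(0°)/H(0°) eclipsed 3.8; CHO(120°)/CH3(120°) eclipsed 10.0; iPr(240°)/I(240°) eclipsed 14.1 → 27.9 kJ/mol.
CH3 at 180° (staggered): CHO(120°)/CH3(180°) gauche 3.2; iPr(240°)/CH3(180°) gauche 5.2; iPr(240°)/I(300°) gauche 5.2 → 13.6 kJ/mol.
CH3 at 240° (eclipsed): H(0°)/I(0°) eclipsed 7.4; CHO(120°)/H(120°) eclipsed 6.5; iPr(240°)/CH3(240°) eclipsed 15.3 → 29.2 kJ/mol.
CH3 at 300° (staggered): CHO(120°)/I(60°) gauche 4.1; iPr(240°)/CH3(300°) gauche 5.2 → 9.3 kJ/mol.
The maximum (29.2 kJ/mol) occurs with CH3 at 240°.

240°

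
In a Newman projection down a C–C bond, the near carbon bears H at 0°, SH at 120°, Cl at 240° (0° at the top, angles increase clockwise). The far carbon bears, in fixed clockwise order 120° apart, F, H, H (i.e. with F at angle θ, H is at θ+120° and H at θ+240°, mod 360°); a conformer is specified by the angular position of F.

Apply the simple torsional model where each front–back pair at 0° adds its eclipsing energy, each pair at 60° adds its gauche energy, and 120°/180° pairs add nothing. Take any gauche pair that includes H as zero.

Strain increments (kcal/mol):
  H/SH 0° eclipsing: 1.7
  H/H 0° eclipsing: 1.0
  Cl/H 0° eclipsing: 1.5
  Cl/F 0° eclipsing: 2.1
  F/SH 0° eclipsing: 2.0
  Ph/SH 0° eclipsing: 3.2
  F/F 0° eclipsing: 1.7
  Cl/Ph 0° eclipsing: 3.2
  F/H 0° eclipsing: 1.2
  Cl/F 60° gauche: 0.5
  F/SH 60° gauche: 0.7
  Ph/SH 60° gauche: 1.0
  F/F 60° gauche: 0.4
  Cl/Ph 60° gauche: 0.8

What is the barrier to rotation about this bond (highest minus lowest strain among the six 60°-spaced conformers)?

4.3 kcal/mol

F at 0° (eclipsed): H–F eclipsed, SH–H eclipsed, Cl–H eclipsed; 1.2 + 1.7 + 1.5 = 4.4 kcal/mol.
F at 60° (staggered): SH–F gauche; 0.7 = 0.7 kcal/mol.
F at 120° (eclipsed): H–H eclipsed, SH–F eclipsed, Cl–H eclipsed; 1.0 + 2.0 + 1.5 = 4.5 kcal/mol.
F at 180° (staggered): SH–F gauche, Cl–F gauche; 0.7 + 0.5 = 1.2 kcal/mol.
F at 240° (eclipsed): H–H eclipsed, SH–H eclipsed, Cl–F eclipsed; 1.0 + 1.7 + 2.1 = 4.8 kcal/mol.
F at 300° (staggered): Cl–F gauche; 0.5 = 0.5 kcal/mol.
Max at 240° (4.8 kcal/mol), min at 300° (0.5 kcal/mol); barrier = 4.3 kcal/mol.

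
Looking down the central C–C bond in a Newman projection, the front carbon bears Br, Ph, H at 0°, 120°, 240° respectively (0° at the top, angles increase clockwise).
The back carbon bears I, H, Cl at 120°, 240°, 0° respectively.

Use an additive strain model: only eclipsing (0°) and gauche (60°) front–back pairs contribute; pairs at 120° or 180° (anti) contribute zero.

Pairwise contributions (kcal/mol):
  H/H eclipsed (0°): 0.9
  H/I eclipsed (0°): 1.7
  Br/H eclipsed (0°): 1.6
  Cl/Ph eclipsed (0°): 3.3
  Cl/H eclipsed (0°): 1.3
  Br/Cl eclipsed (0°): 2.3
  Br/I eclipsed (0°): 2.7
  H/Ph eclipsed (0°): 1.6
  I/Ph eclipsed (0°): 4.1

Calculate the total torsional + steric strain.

This conformer (eclipsed): Br(0°)/Cl(0°) eclipsed 2.3; Ph(120°)/I(120°) eclipsed 4.1; H(240°)/H(240°) eclipsed 0.9 → 7.3 kcal/mol.

7.3 kcal/mol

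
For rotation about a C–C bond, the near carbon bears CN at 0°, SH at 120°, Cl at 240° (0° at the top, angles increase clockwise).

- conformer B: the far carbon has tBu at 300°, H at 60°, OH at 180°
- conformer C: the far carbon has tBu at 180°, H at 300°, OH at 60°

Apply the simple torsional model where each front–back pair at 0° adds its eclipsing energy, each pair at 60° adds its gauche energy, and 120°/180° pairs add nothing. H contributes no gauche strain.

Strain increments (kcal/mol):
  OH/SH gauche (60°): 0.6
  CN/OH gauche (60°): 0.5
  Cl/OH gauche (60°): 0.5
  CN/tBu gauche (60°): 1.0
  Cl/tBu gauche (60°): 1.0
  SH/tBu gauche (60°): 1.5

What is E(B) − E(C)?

B is staggered. CN at 0° is gauche with tBu at 300° (1.0); SH at 120° is gauche with OH at 180° (0.6); Cl at 240° is gauche with tBu at 300° (1.0); Cl at 240° is gauche with OH at 180° (0.5). Total 3.1 kcal/mol.
C is staggered. CN at 0° is gauche with OH at 60° (0.5); SH at 120° is gauche with tBu at 180° (1.5); SH at 120° is gauche with OH at 60° (0.6); Cl at 240° is gauche with tBu at 180° (1.0). Total 3.6 kcal/mol.
E(B) − E(C) = 3.1 − 3.6 = -0.5 kcal/mol.

-0.5 kcal/mol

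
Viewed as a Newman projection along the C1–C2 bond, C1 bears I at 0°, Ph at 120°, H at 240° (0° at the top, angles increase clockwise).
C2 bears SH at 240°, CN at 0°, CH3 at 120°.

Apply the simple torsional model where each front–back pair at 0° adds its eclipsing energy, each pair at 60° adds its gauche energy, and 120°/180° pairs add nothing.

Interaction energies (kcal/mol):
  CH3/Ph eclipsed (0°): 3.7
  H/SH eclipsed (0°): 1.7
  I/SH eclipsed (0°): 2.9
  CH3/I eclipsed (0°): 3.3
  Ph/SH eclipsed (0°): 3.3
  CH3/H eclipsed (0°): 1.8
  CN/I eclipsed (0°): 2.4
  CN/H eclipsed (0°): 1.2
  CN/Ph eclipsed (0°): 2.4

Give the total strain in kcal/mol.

7.8 kcal/mol

This conformer (eclipsed): I(0°)/CN(0°) eclipsed 2.4; Ph(120°)/CH3(120°) eclipsed 3.7; H(240°)/SH(240°) eclipsed 1.7 → 7.8 kcal/mol.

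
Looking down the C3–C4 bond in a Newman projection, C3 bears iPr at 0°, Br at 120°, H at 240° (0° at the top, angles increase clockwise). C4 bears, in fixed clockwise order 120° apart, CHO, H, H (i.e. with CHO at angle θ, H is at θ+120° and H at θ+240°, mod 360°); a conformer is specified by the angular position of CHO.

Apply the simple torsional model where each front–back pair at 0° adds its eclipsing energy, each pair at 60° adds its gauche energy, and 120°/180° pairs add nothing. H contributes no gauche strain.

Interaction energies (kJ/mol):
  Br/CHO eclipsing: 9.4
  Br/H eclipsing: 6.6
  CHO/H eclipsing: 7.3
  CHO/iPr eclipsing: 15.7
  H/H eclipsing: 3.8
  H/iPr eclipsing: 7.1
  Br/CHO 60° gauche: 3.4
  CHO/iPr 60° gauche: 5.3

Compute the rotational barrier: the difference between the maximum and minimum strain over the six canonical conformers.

22.7 kJ/mol

CHO at 0° (eclipsed): iPr–CHO eclipsed, Br–H eclipsed, H–H eclipsed; 15.7 + 6.6 + 3.8 = 26.1 kJ/mol.
CHO at 60° (staggered): iPr–CHO gauche, Br–CHO gauche; 5.3 + 3.4 = 8.7 kJ/mol.
CHO at 120° (eclipsed): iPr–H eclipsed, Br–CHO eclipsed, H–H eclipsed; 7.1 + 9.4 + 3.8 = 20.3 kJ/mol.
CHO at 180° (staggered): Br–CHO gauche; 3.4 = 3.4 kJ/mol.
CHO at 240° (eclipsed): iPr–H eclipsed, Br–H eclipsed, H–CHO eclipsed; 7.1 + 6.6 + 7.3 = 21.0 kJ/mol.
CHO at 300° (staggered): iPr–CHO gauche; 5.3 = 5.3 kJ/mol.
Max at 0° (26.1 kJ/mol), min at 180° (3.4 kJ/mol); barrier = 22.7 kJ/mol.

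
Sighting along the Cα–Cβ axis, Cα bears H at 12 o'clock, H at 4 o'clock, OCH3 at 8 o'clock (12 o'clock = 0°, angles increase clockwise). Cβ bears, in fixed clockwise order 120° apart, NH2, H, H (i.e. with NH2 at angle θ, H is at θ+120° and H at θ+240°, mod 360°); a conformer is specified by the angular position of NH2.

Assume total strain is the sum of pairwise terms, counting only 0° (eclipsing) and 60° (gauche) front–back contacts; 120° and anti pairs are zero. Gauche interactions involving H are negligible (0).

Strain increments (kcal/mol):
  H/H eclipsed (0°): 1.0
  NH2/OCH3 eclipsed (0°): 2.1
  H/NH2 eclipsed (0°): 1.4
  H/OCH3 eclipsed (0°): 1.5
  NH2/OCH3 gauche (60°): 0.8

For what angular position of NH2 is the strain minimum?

NH2 at 0° (eclipsed): H(0°)/NH2(0°) eclipsed 1.4; H(120°)/H(120°) eclipsed 1.0; OCH3(240°)/H(240°) eclipsed 1.5 → 3.9 kcal/mol.
NH2 at 60° (staggered): no non-H gauche contacts → 0.0 kcal/mol.
NH2 at 120° (eclipsed): H(0°)/H(0°) eclipsed 1.0; H(120°)/NH2(120°) eclipsed 1.4; OCH3(240°)/H(240°) eclipsed 1.5 → 3.9 kcal/mol.
NH2 at 180° (staggered): OCH3(240°)/NH2(180°) gauche 0.8 → 0.8 kcal/mol.
NH2 at 240° (eclipsed): H(0°)/H(0°) eclipsed 1.0; H(120°)/H(120°) eclipsed 1.0; OCH3(240°)/NH2(240°) eclipsed 2.1 → 4.1 kcal/mol.
NH2 at 300° (staggered): OCH3(240°)/NH2(300°) gauche 0.8 → 0.8 kcal/mol.
The minimum (0.0 kcal/mol) occurs with NH2 at 60°.

60°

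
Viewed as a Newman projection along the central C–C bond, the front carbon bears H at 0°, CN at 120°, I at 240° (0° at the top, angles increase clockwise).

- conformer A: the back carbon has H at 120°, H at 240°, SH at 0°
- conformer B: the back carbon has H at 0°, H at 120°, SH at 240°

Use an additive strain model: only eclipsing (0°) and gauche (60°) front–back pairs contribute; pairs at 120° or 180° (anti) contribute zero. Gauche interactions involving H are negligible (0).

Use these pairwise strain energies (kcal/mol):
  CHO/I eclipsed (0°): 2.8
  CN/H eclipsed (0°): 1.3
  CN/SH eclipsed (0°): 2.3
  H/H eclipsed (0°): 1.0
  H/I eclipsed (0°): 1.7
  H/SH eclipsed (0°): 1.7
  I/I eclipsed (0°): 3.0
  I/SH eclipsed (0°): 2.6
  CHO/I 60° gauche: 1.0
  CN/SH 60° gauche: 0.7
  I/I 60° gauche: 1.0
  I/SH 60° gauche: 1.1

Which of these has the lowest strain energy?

A

A (eclipsed): H(0°)/SH(0°) eclipsed 1.7; CN(120°)/H(120°) eclipsed 1.3; I(240°)/H(240°) eclipsed 1.7 → 4.7 kcal/mol.
B (eclipsed): H(0°)/H(0°) eclipsed 1.0; CN(120°)/H(120°) eclipsed 1.3; I(240°)/SH(240°) eclipsed 2.6 → 4.9 kcal/mol.
A has the lowest total (4.7 kcal/mol).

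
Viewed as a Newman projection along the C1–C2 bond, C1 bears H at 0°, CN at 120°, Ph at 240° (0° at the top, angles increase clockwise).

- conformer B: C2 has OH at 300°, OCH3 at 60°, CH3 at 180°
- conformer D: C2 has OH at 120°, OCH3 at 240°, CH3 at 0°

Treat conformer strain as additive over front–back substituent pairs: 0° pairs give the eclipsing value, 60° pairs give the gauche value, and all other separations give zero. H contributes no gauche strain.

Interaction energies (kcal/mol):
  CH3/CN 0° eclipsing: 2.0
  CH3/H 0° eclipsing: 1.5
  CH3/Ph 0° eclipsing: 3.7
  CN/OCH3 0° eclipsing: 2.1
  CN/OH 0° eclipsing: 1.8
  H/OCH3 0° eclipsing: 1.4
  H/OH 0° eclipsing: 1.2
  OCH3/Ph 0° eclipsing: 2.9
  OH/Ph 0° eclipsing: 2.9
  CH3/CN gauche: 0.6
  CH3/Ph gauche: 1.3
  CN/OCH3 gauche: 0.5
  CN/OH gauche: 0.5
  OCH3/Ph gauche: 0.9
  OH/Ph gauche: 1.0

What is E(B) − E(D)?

B (staggered): CN(120°)/OCH3(60°) gauche 0.5; CN(120°)/CH3(180°) gauche 0.6; Ph(240°)/OH(300°) gauche 1.0; Ph(240°)/CH3(180°) gauche 1.3 → 3.4 kcal/mol.
D (eclipsed): H(0°)/CH3(0°) eclipsed 1.5; CN(120°)/OH(120°) eclipsed 1.8; Ph(240°)/OCH3(240°) eclipsed 2.9 → 6.2 kcal/mol.
E(B) − E(D) = 3.4 − 6.2 = -2.8 kcal/mol.

-2.8 kcal/mol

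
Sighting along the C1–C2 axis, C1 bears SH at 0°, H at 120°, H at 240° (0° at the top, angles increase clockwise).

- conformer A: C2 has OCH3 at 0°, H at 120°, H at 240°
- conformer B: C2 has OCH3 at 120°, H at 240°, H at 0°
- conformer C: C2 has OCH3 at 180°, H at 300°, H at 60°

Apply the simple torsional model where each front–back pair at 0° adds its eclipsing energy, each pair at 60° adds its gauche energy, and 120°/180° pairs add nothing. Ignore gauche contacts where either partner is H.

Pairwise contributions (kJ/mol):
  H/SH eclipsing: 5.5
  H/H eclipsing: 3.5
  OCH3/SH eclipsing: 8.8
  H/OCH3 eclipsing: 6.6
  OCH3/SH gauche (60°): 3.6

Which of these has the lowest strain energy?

C

A (eclipsed): SH(0°)/OCH3(0°) eclipsed 8.8; H(120°)/H(120°) eclipsed 3.5; H(240°)/H(240°) eclipsed 3.5 → 15.8 kJ/mol.
B (eclipsed): SH(0°)/H(0°) eclipsed 5.5; H(120°)/OCH3(120°) eclipsed 6.6; H(240°)/H(240°) eclipsed 3.5 → 15.6 kJ/mol.
C (staggered): no non-H gauche contacts → 0.0 kJ/mol.
C has the lowest total (0.0 kJ/mol).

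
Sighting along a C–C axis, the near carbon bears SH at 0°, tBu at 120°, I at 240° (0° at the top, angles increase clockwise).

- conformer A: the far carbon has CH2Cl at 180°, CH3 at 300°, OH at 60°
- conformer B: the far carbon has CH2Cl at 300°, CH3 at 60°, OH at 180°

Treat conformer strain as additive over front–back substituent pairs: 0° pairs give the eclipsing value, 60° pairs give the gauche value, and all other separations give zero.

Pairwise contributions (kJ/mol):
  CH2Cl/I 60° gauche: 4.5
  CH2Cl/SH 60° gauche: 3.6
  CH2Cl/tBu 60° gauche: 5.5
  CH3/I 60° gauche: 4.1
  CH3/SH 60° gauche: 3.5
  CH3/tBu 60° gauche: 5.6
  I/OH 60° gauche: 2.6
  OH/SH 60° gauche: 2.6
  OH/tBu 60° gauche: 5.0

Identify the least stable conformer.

A is staggered. SH at 0° is gauche with CH3 at 300° (3.5); SH at 0° is gauche with OH at 60° (2.6); tBu at 120° is gauche with CH2Cl at 180° (5.5); tBu at 120° is gauche with OH at 60° (5.0); I at 240° is gauche with CH2Cl at 180° (4.5); I at 240° is gauche with CH3 at 300° (4.1). Total 25.2 kJ/mol.
B is staggered. SH at 0° is gauche with CH2Cl at 300° (3.6); SH at 0° is gauche with CH3 at 60° (3.5); tBu at 120° is gauche with CH3 at 60° (5.6); tBu at 120° is gauche with OH at 180° (5.0); I at 240° is gauche with CH2Cl at 300° (4.5); I at 240° is gauche with OH at 180° (2.6). Total 24.8 kJ/mol.
A has the highest total (25.2 kJ/mol).

A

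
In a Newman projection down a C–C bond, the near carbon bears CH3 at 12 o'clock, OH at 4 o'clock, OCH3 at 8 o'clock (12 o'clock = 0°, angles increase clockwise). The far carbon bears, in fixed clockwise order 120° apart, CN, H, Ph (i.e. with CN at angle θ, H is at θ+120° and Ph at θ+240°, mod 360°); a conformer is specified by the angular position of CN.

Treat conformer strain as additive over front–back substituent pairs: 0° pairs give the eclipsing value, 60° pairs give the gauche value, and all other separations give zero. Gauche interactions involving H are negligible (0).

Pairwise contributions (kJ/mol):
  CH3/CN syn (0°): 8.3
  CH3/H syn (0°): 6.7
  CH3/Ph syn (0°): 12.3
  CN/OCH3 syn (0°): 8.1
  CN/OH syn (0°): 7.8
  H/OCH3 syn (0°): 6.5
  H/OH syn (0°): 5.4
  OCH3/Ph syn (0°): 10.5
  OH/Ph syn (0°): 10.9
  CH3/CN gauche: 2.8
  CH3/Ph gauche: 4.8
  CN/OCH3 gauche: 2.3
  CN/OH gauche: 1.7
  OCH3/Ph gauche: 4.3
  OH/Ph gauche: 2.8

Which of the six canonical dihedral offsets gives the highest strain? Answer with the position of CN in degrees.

CN at 0° (eclipsed): CH3–CN eclipsed, OH–H eclipsed, OCH3–Ph eclipsed; 8.3 + 5.4 + 10.5 = 24.2 kJ/mol.
CN at 60° (staggered): CH3–CN gauche, CH3–Ph gauche, OH–CN gauche, OCH3–Ph gauche; 2.8 + 4.8 + 1.7 + 4.3 = 13.6 kJ/mol.
CN at 120° (eclipsed): CH3–Ph eclipsed, OH–CN eclipsed, OCH3–H eclipsed; 12.3 + 7.8 + 6.5 = 26.6 kJ/mol.
CN at 180° (staggered): CH3–Ph gauche, OH–CN gauche, OH–Ph gauche, OCH3–CN gauche; 4.8 + 1.7 + 2.8 + 2.3 = 11.6 kJ/mol.
CN at 240° (eclipsed): CH3–H eclipsed, OH–Ph eclipsed, OCH3–CN eclipsed; 6.7 + 10.9 + 8.1 = 25.7 kJ/mol.
CN at 300° (staggered): CH3–CN gauche, OH–Ph gauche, OCH3–CN gauche, OCH3–Ph gauche; 2.8 + 2.8 + 2.3 + 4.3 = 12.2 kJ/mol.
The maximum (26.6 kJ/mol) occurs with CN at 120°.

120°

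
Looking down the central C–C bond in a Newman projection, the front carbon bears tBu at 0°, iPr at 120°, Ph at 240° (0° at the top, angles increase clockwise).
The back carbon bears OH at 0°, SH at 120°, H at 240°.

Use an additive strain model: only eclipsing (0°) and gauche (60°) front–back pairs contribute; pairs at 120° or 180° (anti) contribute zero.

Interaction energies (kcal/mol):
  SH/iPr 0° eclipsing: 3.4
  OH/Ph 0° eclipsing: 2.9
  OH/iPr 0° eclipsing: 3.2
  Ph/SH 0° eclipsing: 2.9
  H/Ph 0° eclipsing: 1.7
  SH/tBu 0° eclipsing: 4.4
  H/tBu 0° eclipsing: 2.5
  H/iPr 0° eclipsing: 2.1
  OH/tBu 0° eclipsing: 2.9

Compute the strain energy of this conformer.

This conformer (eclipsed): tBu–OH eclipsed, iPr–SH eclipsed, Ph–H eclipsed; 2.9 + 3.4 + 1.7 = 8.0 kcal/mol.

8.0 kcal/mol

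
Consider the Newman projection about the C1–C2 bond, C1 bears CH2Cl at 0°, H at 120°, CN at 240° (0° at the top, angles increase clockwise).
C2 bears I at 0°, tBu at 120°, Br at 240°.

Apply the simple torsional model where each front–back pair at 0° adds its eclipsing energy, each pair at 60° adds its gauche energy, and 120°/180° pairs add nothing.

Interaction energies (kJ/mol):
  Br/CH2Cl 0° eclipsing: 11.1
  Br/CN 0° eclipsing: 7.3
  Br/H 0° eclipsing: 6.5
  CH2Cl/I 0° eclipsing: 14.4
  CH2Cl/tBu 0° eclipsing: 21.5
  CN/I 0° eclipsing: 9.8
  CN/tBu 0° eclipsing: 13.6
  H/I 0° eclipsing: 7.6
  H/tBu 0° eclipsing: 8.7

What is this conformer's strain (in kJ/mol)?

30.4 kJ/mol

This conformer is eclipsed. CH2Cl at 0° is eclipsed with I at 0° (14.4); H at 120° is eclipsed with tBu at 120° (8.7); CN at 240° is eclipsed with Br at 240° (7.3). Total 30.4 kJ/mol.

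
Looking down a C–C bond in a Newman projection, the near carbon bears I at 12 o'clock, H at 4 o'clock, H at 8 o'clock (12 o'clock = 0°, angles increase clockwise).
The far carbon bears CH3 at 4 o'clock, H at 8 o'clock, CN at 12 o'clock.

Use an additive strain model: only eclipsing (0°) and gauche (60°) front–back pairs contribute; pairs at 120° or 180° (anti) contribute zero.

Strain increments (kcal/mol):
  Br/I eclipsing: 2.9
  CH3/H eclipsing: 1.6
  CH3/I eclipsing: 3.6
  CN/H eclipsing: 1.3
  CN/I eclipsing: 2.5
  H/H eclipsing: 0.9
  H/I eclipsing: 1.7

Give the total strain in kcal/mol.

This conformer (eclipsed): I(0°)/CN(0°) eclipsed 2.5; H(120°)/CH3(120°) eclipsed 1.6; H(240°)/H(240°) eclipsed 0.9 → 5.0 kcal/mol.

5.0 kcal/mol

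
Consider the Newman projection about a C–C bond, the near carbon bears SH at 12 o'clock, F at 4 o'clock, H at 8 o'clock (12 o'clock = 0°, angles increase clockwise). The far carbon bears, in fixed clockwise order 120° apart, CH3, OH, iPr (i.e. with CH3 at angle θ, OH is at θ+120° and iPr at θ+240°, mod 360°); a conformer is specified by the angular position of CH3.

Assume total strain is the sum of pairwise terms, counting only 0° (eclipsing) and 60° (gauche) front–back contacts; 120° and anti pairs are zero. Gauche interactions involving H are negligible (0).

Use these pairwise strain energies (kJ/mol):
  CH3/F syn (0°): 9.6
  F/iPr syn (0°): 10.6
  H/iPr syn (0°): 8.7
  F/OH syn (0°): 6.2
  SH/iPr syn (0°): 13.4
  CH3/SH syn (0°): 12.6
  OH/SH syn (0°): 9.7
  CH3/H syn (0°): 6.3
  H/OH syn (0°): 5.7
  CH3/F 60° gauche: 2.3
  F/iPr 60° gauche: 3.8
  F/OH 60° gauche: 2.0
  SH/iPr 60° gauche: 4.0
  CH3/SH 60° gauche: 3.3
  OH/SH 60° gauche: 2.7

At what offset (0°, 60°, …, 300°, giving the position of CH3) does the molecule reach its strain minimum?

60°

CH3 at 0° (eclipsed): SH(0°)/CH3(0°) eclipsed 12.6; F(120°)/OH(120°) eclipsed 6.2; H(240°)/iPr(240°) eclipsed 8.7 → 27.5 kJ/mol.
CH3 at 60° (staggered): SH(0°)/CH3(60°) gauche 3.3; SH(0°)/iPr(300°) gauche 4.0; F(120°)/CH3(60°) gauche 2.3; F(120°)/OH(180°) gauche 2.0 → 11.6 kJ/mol.
CH3 at 120° (eclipsed): SH(0°)/iPr(0°) eclipsed 13.4; F(120°)/CH3(120°) eclipsed 9.6; H(240°)/OH(240°) eclipsed 5.7 → 28.7 kJ/mol.
CH3 at 180° (staggered): SH(0°)/OH(300°) gauche 2.7; SH(0°)/iPr(60°) gauche 4.0; F(120°)/CH3(180°) gauche 2.3; F(120°)/iPr(60°) gauche 3.8 → 12.8 kJ/mol.
CH3 at 240° (eclipsed): SH(0°)/OH(0°) eclipsed 9.7; F(120°)/iPr(120°) eclipsed 10.6; H(240°)/CH3(240°) eclipsed 6.3 → 26.6 kJ/mol.
CH3 at 300° (staggered): SH(0°)/CH3(300°) gauche 3.3; SH(0°)/OH(60°) gauche 2.7; F(120°)/OH(60°) gauche 2.0; F(120°)/iPr(180°) gauche 3.8 → 11.8 kJ/mol.
The minimum (11.6 kJ/mol) occurs with CH3 at 60°.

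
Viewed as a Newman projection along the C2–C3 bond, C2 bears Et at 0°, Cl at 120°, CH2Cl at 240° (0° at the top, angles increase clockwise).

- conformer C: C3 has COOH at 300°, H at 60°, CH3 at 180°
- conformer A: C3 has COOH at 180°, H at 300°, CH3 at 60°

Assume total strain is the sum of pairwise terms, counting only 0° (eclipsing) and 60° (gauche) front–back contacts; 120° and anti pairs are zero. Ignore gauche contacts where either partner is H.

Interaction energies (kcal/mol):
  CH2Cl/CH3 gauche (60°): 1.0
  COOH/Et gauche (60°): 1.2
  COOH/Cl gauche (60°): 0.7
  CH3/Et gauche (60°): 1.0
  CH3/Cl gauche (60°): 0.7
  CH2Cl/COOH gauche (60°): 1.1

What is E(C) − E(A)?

C is staggered. Et at 0° is gauche with COOH at 300° (1.2); Cl at 120° is gauche with CH3 at 180° (0.7); CH2Cl at 240° is gauche with COOH at 300° (1.1); CH2Cl at 240° is gauche with CH3 at 180° (1.0). Total 4.0 kcal/mol.
A is staggered. Et at 0° is gauche with CH3 at 60° (1.0); Cl at 120° is gauche with COOH at 180° (0.7); Cl at 120° is gauche with CH3 at 60° (0.7); CH2Cl at 240° is gauche with COOH at 180° (1.1). Total 3.5 kcal/mol.
E(C) − E(A) = 4.0 − 3.5 = +0.5 kcal/mol.

+0.5 kcal/mol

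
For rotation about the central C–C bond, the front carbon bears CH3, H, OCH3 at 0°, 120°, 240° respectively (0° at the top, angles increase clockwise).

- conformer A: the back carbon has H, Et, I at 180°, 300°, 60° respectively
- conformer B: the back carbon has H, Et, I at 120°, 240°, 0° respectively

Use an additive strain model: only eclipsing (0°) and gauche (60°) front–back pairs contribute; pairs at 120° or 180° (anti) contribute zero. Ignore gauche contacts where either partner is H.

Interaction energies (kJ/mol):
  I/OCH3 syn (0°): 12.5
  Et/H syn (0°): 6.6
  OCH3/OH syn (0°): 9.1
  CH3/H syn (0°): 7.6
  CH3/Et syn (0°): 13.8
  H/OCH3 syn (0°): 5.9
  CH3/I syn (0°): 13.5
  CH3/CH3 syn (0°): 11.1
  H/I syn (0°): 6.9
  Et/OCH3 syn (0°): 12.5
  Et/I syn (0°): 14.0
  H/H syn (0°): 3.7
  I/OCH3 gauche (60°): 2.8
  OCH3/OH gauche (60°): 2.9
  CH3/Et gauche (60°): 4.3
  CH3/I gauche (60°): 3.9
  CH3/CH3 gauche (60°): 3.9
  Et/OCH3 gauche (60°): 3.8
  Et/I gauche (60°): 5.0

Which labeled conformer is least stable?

A is staggered. CH3 at 0° is gauche with Et at 300° (4.3); CH3 at 0° is gauche with I at 60° (3.9); OCH3 at 240° is gauche with Et at 300° (3.8). Total 12.0 kJ/mol.
B is eclipsed. CH3 at 0° is eclipsed with I at 0° (13.5); H at 120° is eclipsed with H at 120° (3.7); OCH3 at 240° is eclipsed with Et at 240° (12.5). Total 29.7 kJ/mol.
B has the highest total (29.7 kJ/mol).

B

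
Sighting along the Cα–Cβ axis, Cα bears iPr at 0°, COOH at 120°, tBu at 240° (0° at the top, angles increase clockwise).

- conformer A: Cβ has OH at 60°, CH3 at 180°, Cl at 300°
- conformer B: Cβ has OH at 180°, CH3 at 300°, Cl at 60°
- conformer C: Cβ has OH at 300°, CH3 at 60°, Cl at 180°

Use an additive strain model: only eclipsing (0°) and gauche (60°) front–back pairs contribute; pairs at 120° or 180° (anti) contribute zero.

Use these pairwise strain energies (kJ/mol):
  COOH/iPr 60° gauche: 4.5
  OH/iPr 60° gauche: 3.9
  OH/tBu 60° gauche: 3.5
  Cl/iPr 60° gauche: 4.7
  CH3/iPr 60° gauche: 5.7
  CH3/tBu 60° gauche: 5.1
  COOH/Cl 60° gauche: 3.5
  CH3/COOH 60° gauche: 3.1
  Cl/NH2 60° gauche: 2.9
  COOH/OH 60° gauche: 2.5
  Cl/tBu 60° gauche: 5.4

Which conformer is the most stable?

A

A is staggered. iPr at 0° is gauche with OH at 60° (3.9); iPr at 0° is gauche with Cl at 300° (4.7); COOH at 120° is gauche with OH at 60° (2.5); COOH at 120° is gauche with CH3 at 180° (3.1); tBu at 240° is gauche with CH3 at 180° (5.1); tBu at 240° is gauche with Cl at 300° (5.4). Total 24.7 kJ/mol.
B is staggered. iPr at 0° is gauche with CH3 at 300° (5.7); iPr at 0° is gauche with Cl at 60° (4.7); COOH at 120° is gauche with OH at 180° (2.5); COOH at 120° is gauche with Cl at 60° (3.5); tBu at 240° is gauche with OH at 180° (3.5); tBu at 240° is gauche with CH3 at 300° (5.1). Total 25.0 kJ/mol.
C is staggered. iPr at 0° is gauche with OH at 300° (3.9); iPr at 0° is gauche with CH3 at 60° (5.7); COOH at 120° is gauche with CH3 at 60° (3.1); COOH at 120° is gauche with Cl at 180° (3.5); tBu at 240° is gauche with OH at 300° (3.5); tBu at 240° is gauche with Cl at 180° (5.4). Total 25.1 kJ/mol.
A has the lowest total (24.7 kJ/mol).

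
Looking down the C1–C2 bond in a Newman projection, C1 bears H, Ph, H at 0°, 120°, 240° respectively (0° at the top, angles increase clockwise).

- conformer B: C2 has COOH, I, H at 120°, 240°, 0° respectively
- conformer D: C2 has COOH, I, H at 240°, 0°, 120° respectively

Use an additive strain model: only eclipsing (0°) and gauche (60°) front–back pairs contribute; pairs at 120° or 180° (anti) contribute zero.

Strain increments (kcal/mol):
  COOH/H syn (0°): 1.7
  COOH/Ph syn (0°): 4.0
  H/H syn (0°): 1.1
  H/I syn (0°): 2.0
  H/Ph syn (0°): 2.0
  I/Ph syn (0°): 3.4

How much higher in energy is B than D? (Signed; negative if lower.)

+1.4 kcal/mol

B is eclipsed. H at 0° is eclipsed with H at 0° (1.1); Ph at 120° is eclipsed with COOH at 120° (4.0); H at 240° is eclipsed with I at 240° (2.0). Total 7.1 kcal/mol.
D is eclipsed. H at 0° is eclipsed with I at 0° (2.0); Ph at 120° is eclipsed with H at 120° (2.0); H at 240° is eclipsed with COOH at 240° (1.7). Total 5.7 kcal/mol.
E(B) − E(D) = 7.1 − 5.7 = +1.4 kcal/mol.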